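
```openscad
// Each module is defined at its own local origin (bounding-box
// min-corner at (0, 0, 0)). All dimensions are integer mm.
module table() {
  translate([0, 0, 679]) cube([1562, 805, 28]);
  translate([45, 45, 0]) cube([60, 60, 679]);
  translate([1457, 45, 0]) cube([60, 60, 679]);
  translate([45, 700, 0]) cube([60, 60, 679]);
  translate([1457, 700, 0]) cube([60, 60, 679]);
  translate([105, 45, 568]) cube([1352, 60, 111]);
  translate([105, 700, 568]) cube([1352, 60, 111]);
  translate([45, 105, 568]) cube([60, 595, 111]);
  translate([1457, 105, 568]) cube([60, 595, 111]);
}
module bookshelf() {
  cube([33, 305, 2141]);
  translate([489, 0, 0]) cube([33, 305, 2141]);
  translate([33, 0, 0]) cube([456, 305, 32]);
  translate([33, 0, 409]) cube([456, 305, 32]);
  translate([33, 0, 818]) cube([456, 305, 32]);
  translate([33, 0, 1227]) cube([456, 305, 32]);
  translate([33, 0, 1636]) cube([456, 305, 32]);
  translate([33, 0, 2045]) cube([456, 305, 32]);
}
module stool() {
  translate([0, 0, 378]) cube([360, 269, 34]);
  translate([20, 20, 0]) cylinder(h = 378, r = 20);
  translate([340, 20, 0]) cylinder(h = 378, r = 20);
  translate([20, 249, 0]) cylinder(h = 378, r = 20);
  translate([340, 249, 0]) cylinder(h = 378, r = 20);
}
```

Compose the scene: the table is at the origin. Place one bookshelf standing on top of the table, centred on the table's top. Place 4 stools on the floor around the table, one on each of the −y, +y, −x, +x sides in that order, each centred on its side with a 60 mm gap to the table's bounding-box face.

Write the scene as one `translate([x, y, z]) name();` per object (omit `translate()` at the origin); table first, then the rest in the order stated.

table();
translate([520, 250, 707]) bookshelf();
translate([601, -329, 0]) stool();
translate([601, 865, 0]) stool();
translate([-420, 268, 0]) stool();
translate([1622, 268, 0]) stool();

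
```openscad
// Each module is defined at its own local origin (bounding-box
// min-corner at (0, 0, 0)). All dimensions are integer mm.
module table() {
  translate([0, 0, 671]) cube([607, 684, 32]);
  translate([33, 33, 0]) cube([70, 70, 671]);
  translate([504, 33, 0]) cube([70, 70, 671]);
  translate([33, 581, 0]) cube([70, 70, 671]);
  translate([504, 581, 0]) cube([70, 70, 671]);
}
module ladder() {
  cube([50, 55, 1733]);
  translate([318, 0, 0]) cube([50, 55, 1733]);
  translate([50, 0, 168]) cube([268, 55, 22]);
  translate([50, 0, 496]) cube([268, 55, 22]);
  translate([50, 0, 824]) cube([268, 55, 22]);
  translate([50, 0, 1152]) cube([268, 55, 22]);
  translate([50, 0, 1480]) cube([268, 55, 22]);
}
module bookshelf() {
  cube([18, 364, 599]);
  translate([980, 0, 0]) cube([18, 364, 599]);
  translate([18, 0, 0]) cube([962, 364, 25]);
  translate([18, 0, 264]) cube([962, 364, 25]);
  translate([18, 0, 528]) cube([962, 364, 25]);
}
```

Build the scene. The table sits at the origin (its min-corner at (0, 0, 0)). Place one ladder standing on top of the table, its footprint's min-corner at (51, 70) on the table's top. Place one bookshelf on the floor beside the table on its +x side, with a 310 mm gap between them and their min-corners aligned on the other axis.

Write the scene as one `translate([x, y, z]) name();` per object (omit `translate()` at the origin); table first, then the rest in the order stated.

table();
translate([51, 70, 703]) ladder();
translate([917, 0, 0]) bookshelf();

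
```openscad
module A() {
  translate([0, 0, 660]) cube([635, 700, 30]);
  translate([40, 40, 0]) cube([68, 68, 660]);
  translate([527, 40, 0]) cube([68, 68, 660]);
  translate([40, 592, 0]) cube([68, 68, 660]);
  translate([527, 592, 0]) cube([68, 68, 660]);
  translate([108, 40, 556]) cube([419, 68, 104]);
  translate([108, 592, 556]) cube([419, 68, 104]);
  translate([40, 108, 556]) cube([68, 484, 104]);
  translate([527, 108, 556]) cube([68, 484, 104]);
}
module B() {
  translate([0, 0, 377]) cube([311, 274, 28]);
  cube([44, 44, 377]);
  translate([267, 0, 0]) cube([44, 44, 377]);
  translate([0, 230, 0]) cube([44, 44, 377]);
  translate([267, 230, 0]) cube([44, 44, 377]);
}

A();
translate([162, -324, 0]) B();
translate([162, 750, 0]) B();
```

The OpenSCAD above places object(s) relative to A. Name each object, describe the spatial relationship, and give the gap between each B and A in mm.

Each stool's nearest face is 50 mm from the table's bounding box.

A is a table. B is a stool. Two stools sit around the table at the −y, +y sides. The gap between each stool and the table is 50 mm.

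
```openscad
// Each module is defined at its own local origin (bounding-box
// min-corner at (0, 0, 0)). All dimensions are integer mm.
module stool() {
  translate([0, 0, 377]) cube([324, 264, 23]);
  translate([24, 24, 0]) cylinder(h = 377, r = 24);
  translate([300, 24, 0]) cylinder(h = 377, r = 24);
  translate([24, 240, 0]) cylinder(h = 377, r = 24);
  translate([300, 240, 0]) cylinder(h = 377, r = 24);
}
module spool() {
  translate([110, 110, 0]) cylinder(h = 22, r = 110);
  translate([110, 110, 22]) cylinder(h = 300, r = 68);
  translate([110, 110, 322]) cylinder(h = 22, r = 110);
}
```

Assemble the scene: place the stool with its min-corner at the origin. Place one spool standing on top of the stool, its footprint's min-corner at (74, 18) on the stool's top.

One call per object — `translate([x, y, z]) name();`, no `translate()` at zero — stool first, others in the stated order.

stool();
translate([74, 18, 400]) spool();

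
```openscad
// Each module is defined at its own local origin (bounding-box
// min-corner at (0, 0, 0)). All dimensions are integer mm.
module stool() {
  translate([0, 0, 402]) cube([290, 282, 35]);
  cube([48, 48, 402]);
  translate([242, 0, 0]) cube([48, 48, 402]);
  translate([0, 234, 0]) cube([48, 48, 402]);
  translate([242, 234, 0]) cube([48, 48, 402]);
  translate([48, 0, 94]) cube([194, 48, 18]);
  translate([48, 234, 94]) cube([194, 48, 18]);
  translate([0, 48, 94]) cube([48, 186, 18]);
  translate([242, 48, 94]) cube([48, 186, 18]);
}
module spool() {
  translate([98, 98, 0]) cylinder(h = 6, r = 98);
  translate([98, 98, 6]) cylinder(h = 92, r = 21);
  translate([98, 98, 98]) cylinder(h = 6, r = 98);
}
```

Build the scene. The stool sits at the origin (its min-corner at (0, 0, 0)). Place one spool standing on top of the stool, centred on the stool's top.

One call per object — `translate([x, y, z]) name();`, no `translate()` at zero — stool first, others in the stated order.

stool();
translate([47, 43, 437]) spool();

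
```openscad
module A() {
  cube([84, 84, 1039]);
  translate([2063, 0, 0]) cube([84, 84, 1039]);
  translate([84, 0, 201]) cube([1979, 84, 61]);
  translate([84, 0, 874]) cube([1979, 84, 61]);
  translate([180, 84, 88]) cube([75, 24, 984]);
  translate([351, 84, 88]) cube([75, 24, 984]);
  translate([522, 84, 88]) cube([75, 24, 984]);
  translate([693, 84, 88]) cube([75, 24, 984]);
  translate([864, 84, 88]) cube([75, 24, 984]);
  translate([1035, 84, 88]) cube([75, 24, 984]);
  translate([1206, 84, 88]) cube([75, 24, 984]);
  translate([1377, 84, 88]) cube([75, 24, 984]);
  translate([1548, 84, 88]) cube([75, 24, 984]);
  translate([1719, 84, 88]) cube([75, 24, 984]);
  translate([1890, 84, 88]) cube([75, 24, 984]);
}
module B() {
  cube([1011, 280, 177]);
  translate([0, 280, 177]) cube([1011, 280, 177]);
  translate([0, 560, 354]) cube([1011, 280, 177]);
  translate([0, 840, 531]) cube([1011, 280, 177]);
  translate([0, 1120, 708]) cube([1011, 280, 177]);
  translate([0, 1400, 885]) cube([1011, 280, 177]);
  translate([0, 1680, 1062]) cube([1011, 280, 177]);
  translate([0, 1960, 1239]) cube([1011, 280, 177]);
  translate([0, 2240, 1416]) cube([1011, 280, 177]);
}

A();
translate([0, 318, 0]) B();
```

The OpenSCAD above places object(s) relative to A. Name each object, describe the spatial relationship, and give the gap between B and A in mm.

The staircase's nearest face is 210 mm from the fence section's +y face.

A is a fence section. B is a staircase. The staircase is on the floor beside the fence section on its +y side. The gap between the staircase and the fence section is 210 mm.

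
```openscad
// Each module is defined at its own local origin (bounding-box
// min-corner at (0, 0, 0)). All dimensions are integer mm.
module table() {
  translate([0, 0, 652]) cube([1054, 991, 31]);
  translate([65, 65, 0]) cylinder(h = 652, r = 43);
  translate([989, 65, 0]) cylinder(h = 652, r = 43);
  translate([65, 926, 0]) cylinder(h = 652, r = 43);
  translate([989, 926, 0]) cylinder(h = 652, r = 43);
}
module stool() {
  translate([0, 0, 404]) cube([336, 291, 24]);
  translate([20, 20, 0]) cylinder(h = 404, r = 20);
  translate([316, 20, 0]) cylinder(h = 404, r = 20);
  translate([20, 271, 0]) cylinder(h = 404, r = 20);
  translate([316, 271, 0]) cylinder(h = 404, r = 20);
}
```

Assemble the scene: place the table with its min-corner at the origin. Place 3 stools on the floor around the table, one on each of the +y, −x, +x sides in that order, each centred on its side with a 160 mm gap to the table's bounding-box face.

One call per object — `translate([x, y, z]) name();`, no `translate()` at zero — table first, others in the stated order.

table();
translate([359, 1151, 0]) stool();
translate([-496, 350, 0]) stool();
translate([1214, 350, 0]) stool();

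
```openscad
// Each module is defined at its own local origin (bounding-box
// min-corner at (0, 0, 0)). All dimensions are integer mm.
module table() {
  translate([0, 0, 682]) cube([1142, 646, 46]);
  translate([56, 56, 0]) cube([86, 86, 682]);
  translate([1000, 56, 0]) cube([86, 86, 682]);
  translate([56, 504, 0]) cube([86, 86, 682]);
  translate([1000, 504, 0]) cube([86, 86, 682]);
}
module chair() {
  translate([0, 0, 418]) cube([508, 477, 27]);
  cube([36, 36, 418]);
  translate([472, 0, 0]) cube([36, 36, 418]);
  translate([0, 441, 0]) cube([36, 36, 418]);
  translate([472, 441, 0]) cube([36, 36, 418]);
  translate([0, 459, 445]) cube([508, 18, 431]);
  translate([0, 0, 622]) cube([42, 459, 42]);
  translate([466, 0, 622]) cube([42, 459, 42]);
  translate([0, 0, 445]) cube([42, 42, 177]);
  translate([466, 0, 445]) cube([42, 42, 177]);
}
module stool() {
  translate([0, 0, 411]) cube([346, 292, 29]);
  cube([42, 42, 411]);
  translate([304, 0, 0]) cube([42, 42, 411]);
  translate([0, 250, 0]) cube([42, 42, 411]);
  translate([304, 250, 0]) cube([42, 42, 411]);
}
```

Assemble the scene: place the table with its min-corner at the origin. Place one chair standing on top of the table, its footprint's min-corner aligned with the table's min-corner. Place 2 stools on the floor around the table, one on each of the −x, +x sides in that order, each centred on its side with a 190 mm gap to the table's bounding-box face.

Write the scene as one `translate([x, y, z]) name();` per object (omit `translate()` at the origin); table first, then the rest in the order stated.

table();
translate([0, 0, 728]) chair();
translate([-536, 177, 0]) stool();
translate([1332, 177, 0]) stool();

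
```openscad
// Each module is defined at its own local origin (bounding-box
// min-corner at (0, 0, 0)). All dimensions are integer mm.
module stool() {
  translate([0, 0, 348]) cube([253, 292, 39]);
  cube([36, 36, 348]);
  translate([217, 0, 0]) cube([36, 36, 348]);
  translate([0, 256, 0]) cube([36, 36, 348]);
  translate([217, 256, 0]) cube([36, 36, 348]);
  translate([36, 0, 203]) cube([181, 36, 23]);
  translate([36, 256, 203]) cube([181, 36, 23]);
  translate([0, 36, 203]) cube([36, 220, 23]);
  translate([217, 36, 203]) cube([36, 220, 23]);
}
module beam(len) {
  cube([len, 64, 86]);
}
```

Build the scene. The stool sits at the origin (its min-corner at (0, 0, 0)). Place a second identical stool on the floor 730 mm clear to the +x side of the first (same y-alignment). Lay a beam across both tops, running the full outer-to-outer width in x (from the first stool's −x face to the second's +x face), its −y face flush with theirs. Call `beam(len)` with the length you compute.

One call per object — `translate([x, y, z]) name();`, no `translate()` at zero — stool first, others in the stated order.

stool();
translate([983, 0, 0]) stool();
translate([0, 0, 387]) beam(1236);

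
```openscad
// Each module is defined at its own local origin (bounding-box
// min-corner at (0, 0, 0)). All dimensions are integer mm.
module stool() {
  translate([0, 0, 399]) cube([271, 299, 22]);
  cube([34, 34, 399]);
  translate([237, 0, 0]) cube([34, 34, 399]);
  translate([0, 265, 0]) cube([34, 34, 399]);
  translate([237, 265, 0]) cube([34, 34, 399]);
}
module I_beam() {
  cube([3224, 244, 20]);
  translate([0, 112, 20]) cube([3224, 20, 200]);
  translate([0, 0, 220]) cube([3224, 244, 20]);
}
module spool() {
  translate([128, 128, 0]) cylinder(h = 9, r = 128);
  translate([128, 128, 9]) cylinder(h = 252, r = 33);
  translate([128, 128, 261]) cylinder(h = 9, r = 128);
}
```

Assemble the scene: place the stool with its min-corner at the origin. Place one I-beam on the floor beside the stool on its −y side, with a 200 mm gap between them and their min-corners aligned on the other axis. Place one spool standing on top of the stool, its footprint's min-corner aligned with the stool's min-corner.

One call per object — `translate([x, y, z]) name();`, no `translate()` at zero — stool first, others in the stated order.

stool();
translate([0, -444, 0]) I_beam();
translate([0, 0, 421]) spool();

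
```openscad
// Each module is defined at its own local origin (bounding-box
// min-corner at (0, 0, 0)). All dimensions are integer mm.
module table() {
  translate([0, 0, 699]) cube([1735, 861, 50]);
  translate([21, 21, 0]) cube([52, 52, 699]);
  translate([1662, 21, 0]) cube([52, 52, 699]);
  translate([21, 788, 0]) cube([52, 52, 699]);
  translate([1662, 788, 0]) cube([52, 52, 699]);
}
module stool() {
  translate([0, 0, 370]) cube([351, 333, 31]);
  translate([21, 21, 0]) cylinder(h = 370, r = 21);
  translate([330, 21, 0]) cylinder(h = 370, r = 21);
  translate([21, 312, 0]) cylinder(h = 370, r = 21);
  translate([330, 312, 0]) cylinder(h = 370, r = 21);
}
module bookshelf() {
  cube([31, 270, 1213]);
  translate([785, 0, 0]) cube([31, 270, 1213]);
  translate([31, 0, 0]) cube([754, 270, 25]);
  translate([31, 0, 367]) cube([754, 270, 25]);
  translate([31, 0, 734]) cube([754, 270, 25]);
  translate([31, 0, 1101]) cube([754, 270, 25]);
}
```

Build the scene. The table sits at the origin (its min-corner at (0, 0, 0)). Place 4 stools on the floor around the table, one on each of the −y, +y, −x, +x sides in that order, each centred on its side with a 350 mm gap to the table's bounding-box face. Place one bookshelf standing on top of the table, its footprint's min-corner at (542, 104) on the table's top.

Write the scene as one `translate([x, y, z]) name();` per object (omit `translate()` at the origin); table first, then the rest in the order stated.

table();
translate([692, -683, 0]) stool();
translate([692, 1211, 0]) stool();
translate([-701, 264, 0]) stool();
translate([2085, 264, 0]) stool();
translate([542, 104, 749]) bookshelf();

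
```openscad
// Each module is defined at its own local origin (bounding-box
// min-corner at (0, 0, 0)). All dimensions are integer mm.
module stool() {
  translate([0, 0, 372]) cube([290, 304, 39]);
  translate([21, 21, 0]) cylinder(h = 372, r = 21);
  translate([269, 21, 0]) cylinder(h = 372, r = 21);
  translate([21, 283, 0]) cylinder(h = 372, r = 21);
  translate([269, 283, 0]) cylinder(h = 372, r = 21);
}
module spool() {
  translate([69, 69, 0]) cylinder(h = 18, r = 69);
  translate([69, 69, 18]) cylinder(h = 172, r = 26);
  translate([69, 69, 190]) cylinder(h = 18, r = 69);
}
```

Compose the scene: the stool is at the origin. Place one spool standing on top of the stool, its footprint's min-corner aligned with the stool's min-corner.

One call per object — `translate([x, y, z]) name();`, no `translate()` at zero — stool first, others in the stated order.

stool();
translate([0, 0, 411]) spool();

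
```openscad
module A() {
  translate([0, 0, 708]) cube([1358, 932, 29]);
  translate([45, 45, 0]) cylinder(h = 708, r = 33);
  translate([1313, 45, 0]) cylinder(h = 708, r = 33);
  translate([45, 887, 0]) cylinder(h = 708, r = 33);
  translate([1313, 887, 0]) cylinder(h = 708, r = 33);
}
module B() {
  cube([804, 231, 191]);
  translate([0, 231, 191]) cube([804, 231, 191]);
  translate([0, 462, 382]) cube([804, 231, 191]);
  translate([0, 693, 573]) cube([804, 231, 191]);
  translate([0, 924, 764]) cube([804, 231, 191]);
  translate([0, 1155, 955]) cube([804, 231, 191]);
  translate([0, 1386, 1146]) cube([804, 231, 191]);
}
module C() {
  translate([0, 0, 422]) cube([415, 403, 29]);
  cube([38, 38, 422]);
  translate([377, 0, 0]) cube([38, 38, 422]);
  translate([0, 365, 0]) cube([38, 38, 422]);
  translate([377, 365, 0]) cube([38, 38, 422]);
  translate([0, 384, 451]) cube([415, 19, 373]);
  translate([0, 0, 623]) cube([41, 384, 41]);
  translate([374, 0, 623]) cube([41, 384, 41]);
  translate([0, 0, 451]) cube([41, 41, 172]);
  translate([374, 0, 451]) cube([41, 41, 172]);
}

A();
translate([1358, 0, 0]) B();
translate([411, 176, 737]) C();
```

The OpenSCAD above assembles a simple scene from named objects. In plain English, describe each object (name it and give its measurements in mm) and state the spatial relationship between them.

A is a table: top 1358 mm (x) × 932 mm (y), 29 mm thick, upper face at z = 737 mm, on four round legs of 66 mm diameter, each leg's bounding box inset 12 mm from the nearest pair of top edges, running from z = 0 to the bottom of the top.

B is a run of 7 identical solid stair steps. Each tread is 804×231 mm and each step block is 191 mm high. Step 1 rests on the floor; step k is offset from step 1 by (k−1)×231 mm in y and (k−1)×191 mm in z.

C is a chair: 415×403 mm seat, 29 mm thick, top at z = 451 mm, on four 38 mm square corner legs flush with the seat edges. A 19 mm thick backrest slab spans the full seat width, extending 373 mm above the seat top, its back face flush with the seat's +y edge. Two armrests of 41×41 mm section run along each side from the seat's front edge to the front of the backrest, top faces 213 mm above the seat top and outer faces flush with the seat's x-edges; a 41×41 mm post under the front of each armrest stands on the seat at the front corner.

The staircase is against the table's +x side, with their −y faces flush. The chair is on top of the table.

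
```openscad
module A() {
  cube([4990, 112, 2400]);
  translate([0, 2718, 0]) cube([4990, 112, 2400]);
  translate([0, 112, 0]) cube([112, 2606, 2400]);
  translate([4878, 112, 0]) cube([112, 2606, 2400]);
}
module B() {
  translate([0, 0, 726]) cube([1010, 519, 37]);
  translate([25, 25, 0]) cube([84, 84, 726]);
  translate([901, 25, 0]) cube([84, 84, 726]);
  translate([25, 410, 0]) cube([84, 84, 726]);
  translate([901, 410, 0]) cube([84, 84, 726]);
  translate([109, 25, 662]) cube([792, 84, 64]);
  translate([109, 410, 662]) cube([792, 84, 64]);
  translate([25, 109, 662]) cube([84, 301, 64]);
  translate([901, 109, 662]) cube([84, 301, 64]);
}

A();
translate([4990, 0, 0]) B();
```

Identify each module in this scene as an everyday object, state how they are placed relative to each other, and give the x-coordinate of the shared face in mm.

The house frame's +x face and the table's −x face are both at x = 4990 mm.

A is a house frame. B is a table. The table is against the house frame's +x side, with their −y faces flush. The x-coordinate of the shared face is 4990 mm.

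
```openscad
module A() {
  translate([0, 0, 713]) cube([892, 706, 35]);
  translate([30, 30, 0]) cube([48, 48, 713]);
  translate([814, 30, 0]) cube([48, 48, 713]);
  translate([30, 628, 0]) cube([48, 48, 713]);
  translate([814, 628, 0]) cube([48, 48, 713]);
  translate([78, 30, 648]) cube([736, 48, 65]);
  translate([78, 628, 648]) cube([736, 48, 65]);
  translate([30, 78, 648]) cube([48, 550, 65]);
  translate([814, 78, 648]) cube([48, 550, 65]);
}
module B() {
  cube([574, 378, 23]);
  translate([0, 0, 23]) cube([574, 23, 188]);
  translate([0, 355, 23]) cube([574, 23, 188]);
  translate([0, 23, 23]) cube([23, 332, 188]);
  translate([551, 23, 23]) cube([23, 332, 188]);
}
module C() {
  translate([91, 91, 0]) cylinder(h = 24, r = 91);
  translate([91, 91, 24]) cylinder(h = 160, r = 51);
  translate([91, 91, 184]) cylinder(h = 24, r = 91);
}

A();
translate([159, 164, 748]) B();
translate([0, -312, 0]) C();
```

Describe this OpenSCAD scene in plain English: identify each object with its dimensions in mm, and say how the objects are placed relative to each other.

A is a table with a 892×706 mm rectangular top, 35 mm thick, top surface at z = 748 mm, supported by four 48×48 mm square legs, each inset 30 mm from the nearest pair of top edges, running from the floor. Four apron rails, 48 mm thick and 65 mm tall, run between adjacent legs with their top edges flush with the underside of the top and their outer faces flush with the legs' outer faces.

B is an open-topped rectangular box: outside dimensions 574×378×211 mm, with a uniform wall and base thickness of 23 mm. The base is a full 574×378 slab on the floor; four walls sit on top of the base. The front and back walls (the −y and +y sides) span the full width; the two side walls fit between them.

C is a spool: two coaxial disc flanges of radius 91 mm and thickness 24 mm, joined by a core cylinder of radius 51 mm and height 160 mm. The lower flange rests on z = 0 and the three cylinders share a vertical axis.

The open box is on top of the table, centred. The spool is on the floor beside the table on its −y side.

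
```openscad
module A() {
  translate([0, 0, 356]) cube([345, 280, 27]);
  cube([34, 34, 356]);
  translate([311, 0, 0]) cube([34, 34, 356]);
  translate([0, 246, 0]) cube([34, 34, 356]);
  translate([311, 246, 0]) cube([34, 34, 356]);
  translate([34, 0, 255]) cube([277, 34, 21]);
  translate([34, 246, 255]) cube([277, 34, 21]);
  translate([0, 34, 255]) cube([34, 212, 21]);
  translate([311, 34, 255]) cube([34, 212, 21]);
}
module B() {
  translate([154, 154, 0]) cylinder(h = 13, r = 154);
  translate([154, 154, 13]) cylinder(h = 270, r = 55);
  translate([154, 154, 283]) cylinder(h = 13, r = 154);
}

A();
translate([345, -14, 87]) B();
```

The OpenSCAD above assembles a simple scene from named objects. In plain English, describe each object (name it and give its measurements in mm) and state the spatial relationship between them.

A is a four-legged stool. The seat is 345×280 mm, 27 mm thick, top at z = 383 mm. It stands on four square legs, each 34×34 mm in cross-section, from z = 0 to the seat underside, each flush with a corner of the seat. Four stretchers, 34 mm wide and 21 mm tall, connect adjacent legs with their undersides at z = 255 mm, each running between the inner faces of the legs it joins and aligned with the legs' outer faces on the other axis.

B is a spool: two coaxial disc flanges of radius 154 mm and thickness 13 mm, joined by a core cylinder of radius 55 mm and height 270 mm. The lower flange rests on z = 0 and the three cylinders share a vertical axis.

The spool is beside the stool with their tops flush at z = 383.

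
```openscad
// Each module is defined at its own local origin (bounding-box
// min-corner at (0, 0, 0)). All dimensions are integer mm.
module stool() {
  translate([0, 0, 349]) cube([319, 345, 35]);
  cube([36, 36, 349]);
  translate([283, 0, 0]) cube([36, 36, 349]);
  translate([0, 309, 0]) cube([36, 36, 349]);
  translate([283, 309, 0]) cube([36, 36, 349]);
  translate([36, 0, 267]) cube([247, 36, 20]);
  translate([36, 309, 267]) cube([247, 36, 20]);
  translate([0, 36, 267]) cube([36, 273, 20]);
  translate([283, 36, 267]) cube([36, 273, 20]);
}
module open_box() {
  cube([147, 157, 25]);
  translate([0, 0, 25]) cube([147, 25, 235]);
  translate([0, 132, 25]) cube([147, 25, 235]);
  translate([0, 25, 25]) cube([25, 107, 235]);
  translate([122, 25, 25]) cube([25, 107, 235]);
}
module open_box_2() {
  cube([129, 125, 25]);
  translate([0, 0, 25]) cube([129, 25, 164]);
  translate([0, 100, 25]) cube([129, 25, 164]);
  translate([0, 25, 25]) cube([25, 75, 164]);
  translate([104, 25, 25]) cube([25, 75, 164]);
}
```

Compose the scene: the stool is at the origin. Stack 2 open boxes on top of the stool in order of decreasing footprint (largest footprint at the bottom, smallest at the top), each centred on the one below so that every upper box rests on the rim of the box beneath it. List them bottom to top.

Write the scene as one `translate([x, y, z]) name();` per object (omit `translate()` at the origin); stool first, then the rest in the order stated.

stool();
translate([86, 94, 384]) open_box();
translate([95, 110, 644]) open_box_2();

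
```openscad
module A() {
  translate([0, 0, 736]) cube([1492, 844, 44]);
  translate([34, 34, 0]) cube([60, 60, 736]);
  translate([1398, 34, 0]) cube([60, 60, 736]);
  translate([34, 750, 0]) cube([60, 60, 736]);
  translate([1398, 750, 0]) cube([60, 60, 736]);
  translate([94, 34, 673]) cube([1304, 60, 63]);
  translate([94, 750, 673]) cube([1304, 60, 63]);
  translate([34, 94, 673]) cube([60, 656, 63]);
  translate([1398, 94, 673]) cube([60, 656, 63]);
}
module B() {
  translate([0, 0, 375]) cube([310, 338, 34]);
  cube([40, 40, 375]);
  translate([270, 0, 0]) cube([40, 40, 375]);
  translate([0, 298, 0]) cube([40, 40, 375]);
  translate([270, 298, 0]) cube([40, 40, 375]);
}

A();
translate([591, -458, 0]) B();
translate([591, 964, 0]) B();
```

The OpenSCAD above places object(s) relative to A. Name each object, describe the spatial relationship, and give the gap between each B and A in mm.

A is a table. B is a stool. Two stools sit around the table at the −y, +y sides. The gap between each stool and the table is 120 mm.

Each stool's nearest face is 120 mm from the table's bounding box.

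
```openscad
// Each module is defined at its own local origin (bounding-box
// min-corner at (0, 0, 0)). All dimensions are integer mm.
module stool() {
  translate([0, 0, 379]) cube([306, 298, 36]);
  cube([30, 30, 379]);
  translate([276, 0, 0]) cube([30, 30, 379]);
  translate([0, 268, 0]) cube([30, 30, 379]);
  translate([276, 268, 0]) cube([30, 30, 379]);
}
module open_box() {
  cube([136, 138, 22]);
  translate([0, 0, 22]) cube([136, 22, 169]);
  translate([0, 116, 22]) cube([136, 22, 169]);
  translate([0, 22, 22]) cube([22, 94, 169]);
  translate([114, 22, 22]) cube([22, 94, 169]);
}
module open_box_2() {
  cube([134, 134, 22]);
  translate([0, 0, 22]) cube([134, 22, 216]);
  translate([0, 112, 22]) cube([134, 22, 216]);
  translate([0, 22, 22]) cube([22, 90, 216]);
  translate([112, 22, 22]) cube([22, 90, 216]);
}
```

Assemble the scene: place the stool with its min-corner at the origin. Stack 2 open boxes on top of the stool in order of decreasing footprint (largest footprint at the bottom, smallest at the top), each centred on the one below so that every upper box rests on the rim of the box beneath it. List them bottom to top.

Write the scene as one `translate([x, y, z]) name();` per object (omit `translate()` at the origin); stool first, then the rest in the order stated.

stool();
translate([85, 80, 415]) open_box();
translate([86, 82, 606]) open_box_2();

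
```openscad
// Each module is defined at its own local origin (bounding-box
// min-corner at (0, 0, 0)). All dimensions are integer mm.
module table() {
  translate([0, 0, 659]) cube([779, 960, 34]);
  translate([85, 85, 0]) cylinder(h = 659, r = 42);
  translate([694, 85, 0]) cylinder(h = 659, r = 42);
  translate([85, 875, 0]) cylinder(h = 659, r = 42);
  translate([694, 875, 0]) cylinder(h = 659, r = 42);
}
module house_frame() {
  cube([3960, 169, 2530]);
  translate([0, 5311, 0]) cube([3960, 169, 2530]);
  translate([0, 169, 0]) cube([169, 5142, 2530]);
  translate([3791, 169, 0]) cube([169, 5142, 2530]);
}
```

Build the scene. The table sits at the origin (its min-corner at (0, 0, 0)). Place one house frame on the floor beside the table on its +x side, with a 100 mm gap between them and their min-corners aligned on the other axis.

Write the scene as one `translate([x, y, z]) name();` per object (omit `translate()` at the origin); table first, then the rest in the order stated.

table();
translate([879, 0, 0]) house_frame();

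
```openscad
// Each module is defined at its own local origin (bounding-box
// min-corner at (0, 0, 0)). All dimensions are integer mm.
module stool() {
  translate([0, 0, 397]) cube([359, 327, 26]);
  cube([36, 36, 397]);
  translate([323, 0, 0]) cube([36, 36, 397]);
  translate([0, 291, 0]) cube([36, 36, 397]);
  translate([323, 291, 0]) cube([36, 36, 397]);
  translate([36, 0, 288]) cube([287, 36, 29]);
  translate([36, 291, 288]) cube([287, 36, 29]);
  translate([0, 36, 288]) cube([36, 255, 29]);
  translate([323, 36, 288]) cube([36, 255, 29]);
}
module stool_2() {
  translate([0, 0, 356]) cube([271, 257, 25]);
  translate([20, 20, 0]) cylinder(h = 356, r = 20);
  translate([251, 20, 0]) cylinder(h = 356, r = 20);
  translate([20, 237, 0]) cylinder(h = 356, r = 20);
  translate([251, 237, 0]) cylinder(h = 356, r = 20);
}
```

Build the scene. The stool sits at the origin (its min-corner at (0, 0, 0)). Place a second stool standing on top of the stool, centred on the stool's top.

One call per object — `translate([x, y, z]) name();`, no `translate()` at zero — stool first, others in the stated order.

stool();
translate([44, 35, 423]) stool_2();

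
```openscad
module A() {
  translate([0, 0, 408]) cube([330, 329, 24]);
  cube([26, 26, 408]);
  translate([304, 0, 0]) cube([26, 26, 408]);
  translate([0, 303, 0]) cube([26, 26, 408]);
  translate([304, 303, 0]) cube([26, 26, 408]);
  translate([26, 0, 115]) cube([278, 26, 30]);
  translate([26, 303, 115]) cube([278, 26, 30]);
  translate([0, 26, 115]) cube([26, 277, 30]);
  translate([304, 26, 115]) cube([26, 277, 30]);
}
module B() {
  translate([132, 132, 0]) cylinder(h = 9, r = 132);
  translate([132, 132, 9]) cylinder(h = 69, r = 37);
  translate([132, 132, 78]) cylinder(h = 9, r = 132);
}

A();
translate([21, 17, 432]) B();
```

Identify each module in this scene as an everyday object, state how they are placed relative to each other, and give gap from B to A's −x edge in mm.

The spool's min-x is at 21; the stool's min-x is 0; gap = 21 mm.

A is a stool. B is a spool. The spool is on top of the stool. The gap from the spool to the stool's −x edge is 21 mm.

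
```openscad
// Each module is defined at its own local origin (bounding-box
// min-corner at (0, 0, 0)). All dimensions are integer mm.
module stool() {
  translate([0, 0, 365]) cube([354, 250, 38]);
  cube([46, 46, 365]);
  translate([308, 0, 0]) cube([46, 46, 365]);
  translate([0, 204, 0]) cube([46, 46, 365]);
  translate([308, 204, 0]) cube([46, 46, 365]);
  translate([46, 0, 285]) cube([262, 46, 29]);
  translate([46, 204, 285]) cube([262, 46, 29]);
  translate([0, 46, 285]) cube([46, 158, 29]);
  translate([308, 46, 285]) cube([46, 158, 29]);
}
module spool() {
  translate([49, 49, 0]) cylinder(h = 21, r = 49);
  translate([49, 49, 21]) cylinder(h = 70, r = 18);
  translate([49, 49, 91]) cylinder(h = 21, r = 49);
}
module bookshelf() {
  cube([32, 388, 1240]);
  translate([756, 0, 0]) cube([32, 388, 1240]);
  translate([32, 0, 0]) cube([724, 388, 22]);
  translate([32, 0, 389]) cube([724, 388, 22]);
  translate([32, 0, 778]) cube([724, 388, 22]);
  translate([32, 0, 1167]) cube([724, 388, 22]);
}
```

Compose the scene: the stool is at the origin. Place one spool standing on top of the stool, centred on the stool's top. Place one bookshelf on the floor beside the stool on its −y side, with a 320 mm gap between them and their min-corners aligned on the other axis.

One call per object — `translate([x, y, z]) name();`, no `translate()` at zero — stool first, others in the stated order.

stool();
translate([128, 76, 403]) spool();
translate([0, -708, 0]) bookshelf();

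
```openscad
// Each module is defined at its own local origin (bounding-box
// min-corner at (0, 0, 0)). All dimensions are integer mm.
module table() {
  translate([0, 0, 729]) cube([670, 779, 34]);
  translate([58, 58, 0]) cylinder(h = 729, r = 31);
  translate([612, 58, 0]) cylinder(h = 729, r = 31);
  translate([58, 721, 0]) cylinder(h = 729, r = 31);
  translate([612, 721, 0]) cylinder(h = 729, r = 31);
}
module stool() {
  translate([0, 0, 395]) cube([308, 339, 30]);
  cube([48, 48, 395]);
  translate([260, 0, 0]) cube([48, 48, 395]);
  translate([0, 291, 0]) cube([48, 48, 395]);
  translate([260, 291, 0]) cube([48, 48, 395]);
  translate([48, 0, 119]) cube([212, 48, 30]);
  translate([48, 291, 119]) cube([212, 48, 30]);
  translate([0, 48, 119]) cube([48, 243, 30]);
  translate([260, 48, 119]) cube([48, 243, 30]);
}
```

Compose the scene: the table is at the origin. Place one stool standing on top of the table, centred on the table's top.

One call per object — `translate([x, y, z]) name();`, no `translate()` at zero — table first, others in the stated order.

table();
translate([181, 220, 763]) stool();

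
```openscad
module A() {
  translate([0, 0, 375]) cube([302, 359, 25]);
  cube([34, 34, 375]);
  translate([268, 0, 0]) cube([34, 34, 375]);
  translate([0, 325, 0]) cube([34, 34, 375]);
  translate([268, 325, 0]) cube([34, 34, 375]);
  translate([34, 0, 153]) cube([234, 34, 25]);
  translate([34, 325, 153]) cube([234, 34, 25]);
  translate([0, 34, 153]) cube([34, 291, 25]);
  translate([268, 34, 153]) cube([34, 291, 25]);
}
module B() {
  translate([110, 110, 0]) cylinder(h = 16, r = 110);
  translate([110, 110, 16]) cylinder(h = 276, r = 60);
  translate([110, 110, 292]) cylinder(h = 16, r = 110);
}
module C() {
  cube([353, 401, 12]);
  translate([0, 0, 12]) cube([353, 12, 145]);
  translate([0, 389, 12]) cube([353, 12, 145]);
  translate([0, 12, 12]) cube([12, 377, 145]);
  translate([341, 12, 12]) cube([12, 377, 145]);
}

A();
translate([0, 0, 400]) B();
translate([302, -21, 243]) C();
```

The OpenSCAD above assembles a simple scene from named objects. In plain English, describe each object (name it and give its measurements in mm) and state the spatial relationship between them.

A is a four-legged stool. The seat is a 302×359×25 mm slab whose top surface is at z = 400 mm; four square legs, each 34×34 mm in cross-section, run from the floor (z = 0) to the underside of the seat, each flush with a corner of the seat. Four stretchers, 34 mm wide and 25 mm tall, connect adjacent legs with their undersides at z = 153 mm, each running between the inner faces of the legs it joins and aligned with the legs' outer faces on the other axis.

B is a spool: two coaxial disc flanges of radius 110 mm and thickness 16 mm, joined by a core cylinder of radius 60 mm and height 276 mm. The lower flange rests on z = 0 and the three cylinders share a vertical axis.

C is an open storage box with external size 353×401×157 mm and wall thickness 12 mm (the base is also 12 mm thick). The base covers the whole footprint; the four walls stand on the base, with the y-facing walls full-width and the x-facing walls fitting between their inner faces.

The spool is on top of the stool. The open box is beside the stool with their tops flush at z = 400.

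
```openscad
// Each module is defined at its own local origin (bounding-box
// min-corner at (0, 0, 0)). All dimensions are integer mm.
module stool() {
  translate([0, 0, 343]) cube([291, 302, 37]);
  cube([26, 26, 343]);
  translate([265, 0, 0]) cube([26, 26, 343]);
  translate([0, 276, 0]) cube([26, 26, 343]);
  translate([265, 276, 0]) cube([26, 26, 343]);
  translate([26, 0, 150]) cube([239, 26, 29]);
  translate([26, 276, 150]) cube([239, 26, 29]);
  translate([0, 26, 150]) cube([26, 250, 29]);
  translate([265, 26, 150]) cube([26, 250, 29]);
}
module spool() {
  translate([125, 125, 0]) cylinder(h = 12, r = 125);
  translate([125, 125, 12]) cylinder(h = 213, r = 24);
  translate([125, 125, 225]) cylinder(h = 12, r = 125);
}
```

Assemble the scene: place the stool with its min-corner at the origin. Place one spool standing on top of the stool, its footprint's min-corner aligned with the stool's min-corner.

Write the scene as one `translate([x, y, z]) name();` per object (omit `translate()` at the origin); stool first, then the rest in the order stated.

stool();
translate([0, 0, 380]) spool();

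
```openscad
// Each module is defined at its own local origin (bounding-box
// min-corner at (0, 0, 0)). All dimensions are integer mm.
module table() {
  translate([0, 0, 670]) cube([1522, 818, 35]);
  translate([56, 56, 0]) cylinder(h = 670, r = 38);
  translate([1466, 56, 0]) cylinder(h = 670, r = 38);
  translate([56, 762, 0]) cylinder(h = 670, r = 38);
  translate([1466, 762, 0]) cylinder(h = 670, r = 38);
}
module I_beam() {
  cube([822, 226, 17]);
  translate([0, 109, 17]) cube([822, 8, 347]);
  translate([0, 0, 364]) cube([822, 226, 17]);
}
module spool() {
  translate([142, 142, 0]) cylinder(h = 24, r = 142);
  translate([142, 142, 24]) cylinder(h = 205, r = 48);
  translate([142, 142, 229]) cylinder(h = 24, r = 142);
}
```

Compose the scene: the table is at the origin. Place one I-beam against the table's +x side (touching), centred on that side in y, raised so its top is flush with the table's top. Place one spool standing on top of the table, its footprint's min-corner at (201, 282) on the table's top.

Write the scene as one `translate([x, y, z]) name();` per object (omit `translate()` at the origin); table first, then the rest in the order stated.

table();
translate([1522, 296, 324]) I_beam();
translate([201, 282, 705]) spool();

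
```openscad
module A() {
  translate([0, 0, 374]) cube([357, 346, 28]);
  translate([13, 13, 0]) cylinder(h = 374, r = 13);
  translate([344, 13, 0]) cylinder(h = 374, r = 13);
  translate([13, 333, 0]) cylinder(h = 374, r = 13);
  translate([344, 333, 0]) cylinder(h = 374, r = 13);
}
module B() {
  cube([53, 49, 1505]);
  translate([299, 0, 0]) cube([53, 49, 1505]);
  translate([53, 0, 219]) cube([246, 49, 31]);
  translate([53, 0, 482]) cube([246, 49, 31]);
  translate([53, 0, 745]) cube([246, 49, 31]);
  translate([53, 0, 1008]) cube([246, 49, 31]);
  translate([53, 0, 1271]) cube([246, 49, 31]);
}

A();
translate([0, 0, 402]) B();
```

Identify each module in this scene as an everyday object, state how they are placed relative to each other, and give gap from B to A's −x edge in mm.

The ladder's min-x is at 0; the stool's min-x is 0; gap = 0 mm.

A is a stool. B is a ladder. The ladder is on top of the stool. The gap from the ladder to the stool's −x edge is 0 mm.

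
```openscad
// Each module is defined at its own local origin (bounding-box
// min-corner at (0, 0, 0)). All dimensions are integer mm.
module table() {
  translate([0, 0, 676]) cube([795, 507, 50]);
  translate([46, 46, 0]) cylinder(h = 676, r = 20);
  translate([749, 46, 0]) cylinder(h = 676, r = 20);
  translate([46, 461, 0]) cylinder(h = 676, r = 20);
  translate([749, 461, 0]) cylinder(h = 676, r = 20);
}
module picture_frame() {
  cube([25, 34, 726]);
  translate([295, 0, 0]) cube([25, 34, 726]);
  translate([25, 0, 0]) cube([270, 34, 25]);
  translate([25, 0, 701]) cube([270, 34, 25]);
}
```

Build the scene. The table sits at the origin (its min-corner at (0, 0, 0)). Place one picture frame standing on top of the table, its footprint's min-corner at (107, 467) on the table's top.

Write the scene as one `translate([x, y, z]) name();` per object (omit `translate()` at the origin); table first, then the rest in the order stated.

table();
translate([107, 467, 726]) picture_frame();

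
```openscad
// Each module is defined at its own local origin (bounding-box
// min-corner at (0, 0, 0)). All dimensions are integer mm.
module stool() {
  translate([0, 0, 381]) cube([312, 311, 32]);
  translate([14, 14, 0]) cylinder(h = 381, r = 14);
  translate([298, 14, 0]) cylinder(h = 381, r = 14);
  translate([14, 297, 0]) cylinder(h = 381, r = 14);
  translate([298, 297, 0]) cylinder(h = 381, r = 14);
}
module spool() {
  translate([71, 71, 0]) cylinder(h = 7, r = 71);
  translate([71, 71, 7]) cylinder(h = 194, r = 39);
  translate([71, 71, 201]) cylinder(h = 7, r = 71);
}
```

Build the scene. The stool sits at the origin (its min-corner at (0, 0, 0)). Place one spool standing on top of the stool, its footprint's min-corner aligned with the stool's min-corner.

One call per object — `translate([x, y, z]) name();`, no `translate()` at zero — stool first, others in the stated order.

stool();
translate([0, 0, 413]) spool();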